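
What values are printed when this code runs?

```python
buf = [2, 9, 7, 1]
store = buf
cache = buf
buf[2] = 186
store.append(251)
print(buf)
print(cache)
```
[2, 9, 186, 1, 251]
[2, 9, 186, 1, 251]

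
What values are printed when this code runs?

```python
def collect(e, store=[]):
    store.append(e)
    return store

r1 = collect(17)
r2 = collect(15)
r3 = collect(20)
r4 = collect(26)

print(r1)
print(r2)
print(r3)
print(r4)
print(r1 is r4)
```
[17, 15, 20, 26]
[17, 15, 20, 26]
[17, 15, 20, 26]
[17, 15, 20, 26]
True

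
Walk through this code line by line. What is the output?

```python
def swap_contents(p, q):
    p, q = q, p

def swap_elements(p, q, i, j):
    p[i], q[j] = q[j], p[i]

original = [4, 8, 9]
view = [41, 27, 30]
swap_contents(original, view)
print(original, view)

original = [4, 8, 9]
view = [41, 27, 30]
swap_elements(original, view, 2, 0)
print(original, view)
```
[4, 8, 9] [41, 27, 30]
[4, 8, 41] [9, 27, 30]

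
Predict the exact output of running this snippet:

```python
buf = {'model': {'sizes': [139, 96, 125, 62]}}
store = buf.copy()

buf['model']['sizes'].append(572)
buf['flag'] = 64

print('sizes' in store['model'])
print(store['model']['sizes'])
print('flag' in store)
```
True
[139, 96, 125, 62, 572]
False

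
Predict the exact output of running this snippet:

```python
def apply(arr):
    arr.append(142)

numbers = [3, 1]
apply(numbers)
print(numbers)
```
[3, 1, 142]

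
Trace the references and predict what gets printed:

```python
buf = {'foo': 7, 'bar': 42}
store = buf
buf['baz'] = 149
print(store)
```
{'foo': 7, 'bar': 42, 'baz': 149}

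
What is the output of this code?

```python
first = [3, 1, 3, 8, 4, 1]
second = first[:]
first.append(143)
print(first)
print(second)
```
[3, 1, 3, 8, 4, 1, 143]
[3, 1, 3, 8, 4, 1]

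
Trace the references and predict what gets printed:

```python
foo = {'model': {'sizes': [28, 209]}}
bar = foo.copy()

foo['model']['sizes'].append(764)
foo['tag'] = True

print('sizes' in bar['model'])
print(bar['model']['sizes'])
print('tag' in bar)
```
True
[28, 209, 764]
False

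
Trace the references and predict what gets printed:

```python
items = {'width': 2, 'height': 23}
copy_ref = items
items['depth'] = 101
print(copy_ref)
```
{'width': 2, 'height': 23, 'depth': 101}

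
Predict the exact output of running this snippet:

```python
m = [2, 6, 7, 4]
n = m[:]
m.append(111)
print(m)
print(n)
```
[2, 6, 7, 4, 111]
[2, 6, 7, 4]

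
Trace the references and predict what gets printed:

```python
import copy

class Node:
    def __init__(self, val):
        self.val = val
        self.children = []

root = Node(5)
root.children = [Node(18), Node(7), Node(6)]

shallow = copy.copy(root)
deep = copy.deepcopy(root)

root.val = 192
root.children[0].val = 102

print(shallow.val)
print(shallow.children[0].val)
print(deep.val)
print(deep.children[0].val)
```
5
102
5
18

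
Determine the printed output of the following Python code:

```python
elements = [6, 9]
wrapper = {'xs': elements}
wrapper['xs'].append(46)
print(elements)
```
[6, 9, 46]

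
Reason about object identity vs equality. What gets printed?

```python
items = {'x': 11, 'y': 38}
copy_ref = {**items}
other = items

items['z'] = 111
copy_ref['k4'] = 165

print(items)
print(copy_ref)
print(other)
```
{'x': 11, 'y': 38, 'z': 111}
{'x': 11, 'y': 38, 'k4': 165}
{'x': 11, 'y': 38, 'z': 111}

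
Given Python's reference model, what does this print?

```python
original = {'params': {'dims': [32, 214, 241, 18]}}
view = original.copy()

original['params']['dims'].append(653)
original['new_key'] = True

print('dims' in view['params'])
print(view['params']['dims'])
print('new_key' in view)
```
True
[32, 214, 241, 18, 653]
False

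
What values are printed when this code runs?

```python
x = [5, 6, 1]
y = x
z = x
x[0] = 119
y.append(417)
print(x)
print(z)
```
[119, 6, 1, 417]
[119, 6, 1, 417]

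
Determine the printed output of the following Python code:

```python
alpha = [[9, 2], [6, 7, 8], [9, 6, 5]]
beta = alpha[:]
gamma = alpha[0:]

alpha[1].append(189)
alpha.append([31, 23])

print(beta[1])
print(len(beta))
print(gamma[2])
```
[6, 7, 8, 189]
3
[9, 6, 5]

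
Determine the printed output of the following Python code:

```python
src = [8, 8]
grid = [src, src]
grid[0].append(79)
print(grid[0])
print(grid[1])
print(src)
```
[8, 8, 79]
[8, 8, 79]
[8, 8, 79]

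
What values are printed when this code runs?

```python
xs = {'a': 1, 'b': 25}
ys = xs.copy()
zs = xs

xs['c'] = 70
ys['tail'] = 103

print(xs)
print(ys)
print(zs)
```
{'a': 1, 'b': 25, 'c': 70}
{'a': 1, 'b': 25, 'tail': 103}
{'a': 1, 'b': 25, 'c': 70}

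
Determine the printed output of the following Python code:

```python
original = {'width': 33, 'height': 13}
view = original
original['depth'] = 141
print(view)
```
{'width': 33, 'height': 13, 'depth': 141}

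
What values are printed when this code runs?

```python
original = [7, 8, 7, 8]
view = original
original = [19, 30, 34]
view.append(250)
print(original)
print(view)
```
[19, 30, 34]
[7, 8, 7, 8, 250]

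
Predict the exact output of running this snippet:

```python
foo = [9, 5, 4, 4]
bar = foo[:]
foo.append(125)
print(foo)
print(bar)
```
[9, 5, 4, 4, 125]
[9, 5, 4, 4]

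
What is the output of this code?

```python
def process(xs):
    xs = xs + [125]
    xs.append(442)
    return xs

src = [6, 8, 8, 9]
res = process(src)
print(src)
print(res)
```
[6, 8, 8, 9]
[6, 8, 8, 9, 125, 442]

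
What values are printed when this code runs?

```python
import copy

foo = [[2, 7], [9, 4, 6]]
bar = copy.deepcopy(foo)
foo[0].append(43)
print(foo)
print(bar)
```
[[2, 7, 43], [9, 4, 6]]
[[2, 7], [9, 4, 6]]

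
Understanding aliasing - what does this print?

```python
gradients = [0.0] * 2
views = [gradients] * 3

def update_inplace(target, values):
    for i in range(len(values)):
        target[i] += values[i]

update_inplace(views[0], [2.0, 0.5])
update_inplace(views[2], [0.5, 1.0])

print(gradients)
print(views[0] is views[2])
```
[2.5, 1.5]
True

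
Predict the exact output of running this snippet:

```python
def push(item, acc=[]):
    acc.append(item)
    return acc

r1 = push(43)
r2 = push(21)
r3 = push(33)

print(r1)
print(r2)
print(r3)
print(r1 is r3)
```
[43, 21, 33]
[43, 21, 33]
[43, 21, 33]
True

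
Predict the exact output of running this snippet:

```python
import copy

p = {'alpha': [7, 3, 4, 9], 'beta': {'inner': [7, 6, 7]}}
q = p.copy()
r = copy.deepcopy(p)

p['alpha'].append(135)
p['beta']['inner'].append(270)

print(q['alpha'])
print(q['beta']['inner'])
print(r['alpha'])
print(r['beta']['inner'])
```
[7, 3, 4, 9, 135]
[7, 6, 7, 270]
[7, 3, 4, 9]
[7, 6, 7]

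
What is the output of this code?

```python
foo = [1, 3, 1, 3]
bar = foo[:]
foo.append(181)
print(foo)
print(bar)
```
[1, 3, 1, 3, 181]
[1, 3, 1, 3]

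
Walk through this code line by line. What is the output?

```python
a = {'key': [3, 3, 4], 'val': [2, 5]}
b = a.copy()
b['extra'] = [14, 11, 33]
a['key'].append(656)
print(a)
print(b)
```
{'key': [3, 3, 4, 656], 'val': [2, 5]}
{'key': [3, 3, 4, 656], 'val': [2, 5], 'extra': [14, 11, 33]}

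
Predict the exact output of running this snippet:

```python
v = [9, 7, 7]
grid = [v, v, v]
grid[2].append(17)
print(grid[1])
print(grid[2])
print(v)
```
[9, 7, 7, 17]
[9, 7, 7, 17]
[9, 7, 7, 17]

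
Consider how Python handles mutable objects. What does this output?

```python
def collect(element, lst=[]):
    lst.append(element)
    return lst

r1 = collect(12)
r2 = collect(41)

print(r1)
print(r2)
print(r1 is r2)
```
[12, 41]
[12, 41]
True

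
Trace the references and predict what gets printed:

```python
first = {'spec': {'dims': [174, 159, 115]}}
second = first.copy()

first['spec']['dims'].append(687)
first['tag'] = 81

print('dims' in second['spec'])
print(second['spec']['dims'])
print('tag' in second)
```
True
[174, 159, 115, 687]
False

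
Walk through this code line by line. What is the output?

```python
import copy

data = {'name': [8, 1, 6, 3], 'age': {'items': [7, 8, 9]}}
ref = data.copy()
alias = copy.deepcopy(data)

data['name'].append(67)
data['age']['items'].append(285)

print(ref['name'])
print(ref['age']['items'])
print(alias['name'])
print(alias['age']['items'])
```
[8, 1, 6, 3, 67]
[7, 8, 9, 285]
[8, 1, 6, 3]
[7, 8, 9]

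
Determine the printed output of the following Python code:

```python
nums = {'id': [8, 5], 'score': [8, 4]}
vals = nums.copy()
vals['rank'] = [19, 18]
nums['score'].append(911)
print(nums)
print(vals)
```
{'id': [8, 5], 'score': [8, 4, 911]}
{'id': [8, 5], 'score': [8, 4, 911], 'rank': [19, 18]}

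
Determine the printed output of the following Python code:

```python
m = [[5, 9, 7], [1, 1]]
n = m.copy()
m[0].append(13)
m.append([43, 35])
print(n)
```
[[5, 9, 7, 13], [1, 1]]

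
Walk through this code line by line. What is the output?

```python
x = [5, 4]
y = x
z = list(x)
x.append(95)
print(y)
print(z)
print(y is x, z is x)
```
[5, 4, 95]
[5, 4]
True False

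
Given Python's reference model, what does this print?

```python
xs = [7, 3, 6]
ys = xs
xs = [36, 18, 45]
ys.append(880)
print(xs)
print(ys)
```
[36, 18, 45]
[7, 3, 6, 880]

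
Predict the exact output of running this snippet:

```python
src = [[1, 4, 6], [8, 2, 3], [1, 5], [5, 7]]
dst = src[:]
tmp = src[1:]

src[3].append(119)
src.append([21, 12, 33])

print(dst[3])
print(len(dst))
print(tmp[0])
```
[5, 7, 119]
4
[8, 2, 3]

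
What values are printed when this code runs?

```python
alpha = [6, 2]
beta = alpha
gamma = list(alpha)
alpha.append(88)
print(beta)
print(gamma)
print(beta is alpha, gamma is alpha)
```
[6, 2, 88]
[6, 2]
True False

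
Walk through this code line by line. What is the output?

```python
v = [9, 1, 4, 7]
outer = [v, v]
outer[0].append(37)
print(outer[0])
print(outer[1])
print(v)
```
[9, 1, 4, 7, 37]
[9, 1, 4, 7, 37]
[9, 1, 4, 7, 37]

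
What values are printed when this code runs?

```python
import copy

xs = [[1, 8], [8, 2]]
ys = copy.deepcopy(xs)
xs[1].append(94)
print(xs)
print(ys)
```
[[1, 8], [8, 2, 94]]
[[1, 8], [8, 2]]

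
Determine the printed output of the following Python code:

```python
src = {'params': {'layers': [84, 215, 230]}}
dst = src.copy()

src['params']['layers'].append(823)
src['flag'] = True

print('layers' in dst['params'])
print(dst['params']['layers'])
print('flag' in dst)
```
True
[84, 215, 230, 823]
False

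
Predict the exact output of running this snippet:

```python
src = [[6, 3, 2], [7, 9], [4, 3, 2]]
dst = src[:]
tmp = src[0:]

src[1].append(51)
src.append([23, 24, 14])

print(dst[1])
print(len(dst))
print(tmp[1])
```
[7, 9, 51]
3
[7, 9, 51]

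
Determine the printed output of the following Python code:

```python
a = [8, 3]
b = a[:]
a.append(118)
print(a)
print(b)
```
[8, 3, 118]
[8, 3]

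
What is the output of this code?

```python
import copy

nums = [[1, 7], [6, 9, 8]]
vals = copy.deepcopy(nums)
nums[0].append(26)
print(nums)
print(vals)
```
[[1, 7, 26], [6, 9, 8]]
[[1, 7], [6, 9, 8]]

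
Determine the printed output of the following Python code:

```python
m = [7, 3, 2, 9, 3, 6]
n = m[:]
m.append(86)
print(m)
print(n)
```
[7, 3, 2, 9, 3, 6, 86]
[7, 3, 2, 9, 3, 6]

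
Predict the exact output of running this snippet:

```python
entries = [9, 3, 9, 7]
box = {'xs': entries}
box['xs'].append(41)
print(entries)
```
[9, 3, 9, 7, 41]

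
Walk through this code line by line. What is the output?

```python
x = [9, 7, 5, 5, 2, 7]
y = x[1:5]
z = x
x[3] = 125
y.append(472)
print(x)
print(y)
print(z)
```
[9, 7, 5, 125, 2, 7]
[7, 5, 5, 2, 472]
[9, 7, 5, 125, 2, 7]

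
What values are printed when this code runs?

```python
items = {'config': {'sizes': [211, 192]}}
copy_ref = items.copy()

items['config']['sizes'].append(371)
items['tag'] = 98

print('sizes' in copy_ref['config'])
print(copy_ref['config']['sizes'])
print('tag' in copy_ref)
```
True
[211, 192, 371]
False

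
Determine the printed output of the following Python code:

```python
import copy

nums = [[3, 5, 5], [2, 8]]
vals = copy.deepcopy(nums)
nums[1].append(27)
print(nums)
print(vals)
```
[[3, 5, 5], [2, 8, 27]]
[[3, 5, 5], [2, 8]]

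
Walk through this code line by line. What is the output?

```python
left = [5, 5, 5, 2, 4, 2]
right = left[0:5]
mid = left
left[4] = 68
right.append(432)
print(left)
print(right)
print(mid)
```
[5, 5, 5, 2, 68, 2]
[5, 5, 5, 2, 4, 432]
[5, 5, 5, 2, 68, 2]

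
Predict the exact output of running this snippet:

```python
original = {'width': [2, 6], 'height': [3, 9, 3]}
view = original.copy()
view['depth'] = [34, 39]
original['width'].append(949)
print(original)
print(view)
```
{'width': [2, 6, 949], 'height': [3, 9, 3]}
{'width': [2, 6, 949], 'height': [3, 9, 3], 'depth': [34, 39]}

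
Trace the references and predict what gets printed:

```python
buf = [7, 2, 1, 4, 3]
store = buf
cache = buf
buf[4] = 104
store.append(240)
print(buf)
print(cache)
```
[7, 2, 1, 4, 104, 240]
[7, 2, 1, 4, 104, 240]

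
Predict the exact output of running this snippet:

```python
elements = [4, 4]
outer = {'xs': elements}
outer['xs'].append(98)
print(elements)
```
[4, 4, 98]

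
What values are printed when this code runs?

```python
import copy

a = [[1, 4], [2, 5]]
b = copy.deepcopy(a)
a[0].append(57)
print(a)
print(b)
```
[[1, 4, 57], [2, 5]]
[[1, 4], [2, 5]]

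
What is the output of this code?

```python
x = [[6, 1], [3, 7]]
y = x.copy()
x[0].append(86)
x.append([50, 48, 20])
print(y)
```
[[6, 1, 86], [3, 7]]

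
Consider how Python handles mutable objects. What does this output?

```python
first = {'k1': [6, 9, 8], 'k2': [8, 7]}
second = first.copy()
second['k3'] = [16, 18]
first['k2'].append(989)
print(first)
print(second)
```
{'k1': [6, 9, 8], 'k2': [8, 7, 989]}
{'k1': [6, 9, 8], 'k2': [8, 7, 989], 'k3': [16, 18]}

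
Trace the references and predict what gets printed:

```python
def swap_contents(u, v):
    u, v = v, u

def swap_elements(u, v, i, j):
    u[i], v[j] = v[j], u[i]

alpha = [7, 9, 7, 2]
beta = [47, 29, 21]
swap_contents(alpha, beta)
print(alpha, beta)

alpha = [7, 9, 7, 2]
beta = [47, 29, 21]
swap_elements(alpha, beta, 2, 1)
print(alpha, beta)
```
[7, 9, 7, 2] [47, 29, 21]
[7, 9, 29, 2] [47, 7, 21]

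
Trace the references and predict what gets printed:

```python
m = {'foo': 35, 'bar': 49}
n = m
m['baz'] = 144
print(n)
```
{'foo': 35, 'bar': 49, 'baz': 144}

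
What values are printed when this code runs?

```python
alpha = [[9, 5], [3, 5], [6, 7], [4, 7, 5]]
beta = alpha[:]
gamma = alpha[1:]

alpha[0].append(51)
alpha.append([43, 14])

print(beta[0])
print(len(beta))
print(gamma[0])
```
[9, 5, 51]
4
[3, 5]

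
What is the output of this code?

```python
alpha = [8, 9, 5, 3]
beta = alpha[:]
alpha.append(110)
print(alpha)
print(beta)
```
[8, 9, 5, 3, 110]
[8, 9, 5, 3]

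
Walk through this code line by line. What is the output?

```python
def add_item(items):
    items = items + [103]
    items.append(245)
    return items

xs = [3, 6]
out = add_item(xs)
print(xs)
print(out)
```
[3, 6]
[3, 6, 103, 245]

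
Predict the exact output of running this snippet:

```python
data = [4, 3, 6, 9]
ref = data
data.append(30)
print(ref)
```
[4, 3, 6, 9, 30]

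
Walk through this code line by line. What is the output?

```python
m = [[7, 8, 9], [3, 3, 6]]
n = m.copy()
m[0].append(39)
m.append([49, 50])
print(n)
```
[[7, 8, 9, 39], [3, 3, 6]]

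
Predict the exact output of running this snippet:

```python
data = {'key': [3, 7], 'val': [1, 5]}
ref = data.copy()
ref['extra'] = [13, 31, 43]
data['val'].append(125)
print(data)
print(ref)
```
{'key': [3, 7], 'val': [1, 5, 125]}
{'key': [3, 7], 'val': [1, 5, 125], 'extra': [13, 31, 43]}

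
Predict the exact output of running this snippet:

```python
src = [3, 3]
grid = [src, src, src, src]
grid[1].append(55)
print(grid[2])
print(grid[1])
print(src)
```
[3, 3, 55]
[3, 3, 55]
[3, 3, 55]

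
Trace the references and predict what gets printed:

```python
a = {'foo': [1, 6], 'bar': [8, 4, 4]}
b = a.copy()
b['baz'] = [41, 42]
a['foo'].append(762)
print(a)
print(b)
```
{'foo': [1, 6, 762], 'bar': [8, 4, 4]}
{'foo': [1, 6, 762], 'bar': [8, 4, 4], 'baz': [41, 42]}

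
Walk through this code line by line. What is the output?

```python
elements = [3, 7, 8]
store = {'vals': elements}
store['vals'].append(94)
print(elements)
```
[3, 7, 8, 94]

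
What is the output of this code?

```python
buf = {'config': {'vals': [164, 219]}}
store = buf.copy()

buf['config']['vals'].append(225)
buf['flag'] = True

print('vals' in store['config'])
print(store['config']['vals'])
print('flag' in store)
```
True
[164, 219, 225]
False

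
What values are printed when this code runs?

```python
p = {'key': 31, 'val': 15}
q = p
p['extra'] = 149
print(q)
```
{'key': 31, 'val': 15, 'extra': 149}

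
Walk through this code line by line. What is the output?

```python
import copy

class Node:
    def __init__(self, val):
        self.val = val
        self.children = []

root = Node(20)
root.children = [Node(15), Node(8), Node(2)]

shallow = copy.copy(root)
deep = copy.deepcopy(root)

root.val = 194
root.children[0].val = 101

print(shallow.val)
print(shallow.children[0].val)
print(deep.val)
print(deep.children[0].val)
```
20
101
20
15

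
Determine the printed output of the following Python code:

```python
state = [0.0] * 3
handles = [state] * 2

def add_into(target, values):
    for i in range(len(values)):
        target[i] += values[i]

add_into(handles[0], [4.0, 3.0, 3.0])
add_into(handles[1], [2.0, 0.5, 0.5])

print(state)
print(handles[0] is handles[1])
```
[6.0, 3.5, 3.5]
True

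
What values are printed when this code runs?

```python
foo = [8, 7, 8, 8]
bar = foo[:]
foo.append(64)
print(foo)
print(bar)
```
[8, 7, 8, 8, 64]
[8, 7, 8, 8]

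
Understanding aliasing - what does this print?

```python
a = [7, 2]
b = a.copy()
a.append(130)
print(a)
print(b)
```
[7, 2, 130]
[7, 2]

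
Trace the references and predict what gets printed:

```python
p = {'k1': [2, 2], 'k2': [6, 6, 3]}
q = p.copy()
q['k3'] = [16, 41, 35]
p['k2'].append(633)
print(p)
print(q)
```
{'k1': [2, 2], 'k2': [6, 6, 3, 633]}
{'k1': [2, 2], 'k2': [6, 6, 3, 633], 'k3': [16, 41, 35]}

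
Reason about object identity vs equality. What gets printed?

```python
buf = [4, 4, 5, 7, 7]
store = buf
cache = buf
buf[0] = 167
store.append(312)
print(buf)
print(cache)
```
[167, 4, 5, 7, 7, 312]
[167, 4, 5, 7, 7, 312]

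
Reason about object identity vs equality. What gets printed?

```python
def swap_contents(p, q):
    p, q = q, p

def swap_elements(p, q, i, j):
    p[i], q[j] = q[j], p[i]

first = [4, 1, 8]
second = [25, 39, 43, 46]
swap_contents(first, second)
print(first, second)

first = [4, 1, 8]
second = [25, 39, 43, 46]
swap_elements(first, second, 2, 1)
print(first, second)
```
[4, 1, 8] [25, 39, 43, 46]
[4, 1, 39] [25, 8, 43, 46]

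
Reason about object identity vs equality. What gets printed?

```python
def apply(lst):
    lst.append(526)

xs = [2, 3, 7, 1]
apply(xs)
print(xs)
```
[2, 3, 7, 1, 526]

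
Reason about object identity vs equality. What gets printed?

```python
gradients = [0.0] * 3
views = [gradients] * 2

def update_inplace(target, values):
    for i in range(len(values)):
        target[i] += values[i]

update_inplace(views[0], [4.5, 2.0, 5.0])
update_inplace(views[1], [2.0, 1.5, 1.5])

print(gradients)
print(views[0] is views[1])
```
[6.5, 3.5, 6.5]
True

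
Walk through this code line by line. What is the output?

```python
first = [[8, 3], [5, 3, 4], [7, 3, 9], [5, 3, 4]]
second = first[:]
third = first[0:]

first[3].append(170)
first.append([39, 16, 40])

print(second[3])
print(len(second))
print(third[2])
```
[5, 3, 4, 170]
4
[7, 3, 9]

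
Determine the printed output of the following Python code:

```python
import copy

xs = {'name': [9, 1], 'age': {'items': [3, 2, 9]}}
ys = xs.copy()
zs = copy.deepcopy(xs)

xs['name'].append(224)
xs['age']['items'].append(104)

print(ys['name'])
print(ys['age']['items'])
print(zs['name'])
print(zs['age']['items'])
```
[9, 1, 224]
[3, 2, 9, 104]
[9, 1]
[3, 2, 9]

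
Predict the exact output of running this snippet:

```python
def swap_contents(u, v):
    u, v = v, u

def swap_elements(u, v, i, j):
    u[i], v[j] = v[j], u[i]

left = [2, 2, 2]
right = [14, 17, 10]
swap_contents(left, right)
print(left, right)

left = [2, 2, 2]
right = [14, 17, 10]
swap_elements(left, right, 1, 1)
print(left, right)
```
[2, 2, 2] [14, 17, 10]
[2, 17, 2] [14, 2, 10]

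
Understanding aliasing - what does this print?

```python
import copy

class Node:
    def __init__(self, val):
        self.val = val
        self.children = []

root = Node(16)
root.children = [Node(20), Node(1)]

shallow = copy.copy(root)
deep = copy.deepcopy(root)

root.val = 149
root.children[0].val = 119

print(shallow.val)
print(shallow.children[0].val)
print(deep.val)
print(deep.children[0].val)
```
16
119
16
20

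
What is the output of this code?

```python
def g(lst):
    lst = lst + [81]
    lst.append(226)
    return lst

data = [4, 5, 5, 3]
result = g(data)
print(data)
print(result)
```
[4, 5, 5, 3]
[4, 5, 5, 3, 81, 226]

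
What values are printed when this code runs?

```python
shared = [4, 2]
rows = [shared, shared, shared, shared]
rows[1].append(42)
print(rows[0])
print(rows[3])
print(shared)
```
[4, 2, 42]
[4, 2, 42]
[4, 2, 42]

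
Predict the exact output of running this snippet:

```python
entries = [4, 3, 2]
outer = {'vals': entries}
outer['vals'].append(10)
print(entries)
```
[4, 3, 2, 10]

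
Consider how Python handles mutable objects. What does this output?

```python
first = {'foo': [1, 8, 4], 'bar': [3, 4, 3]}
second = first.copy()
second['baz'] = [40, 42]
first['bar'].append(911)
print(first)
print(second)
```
{'foo': [1, 8, 4], 'bar': [3, 4, 3, 911]}
{'foo': [1, 8, 4], 'bar': [3, 4, 3, 911], 'baz': [40, 42]}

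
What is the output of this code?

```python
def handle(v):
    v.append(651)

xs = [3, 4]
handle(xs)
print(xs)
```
[3, 4, 651]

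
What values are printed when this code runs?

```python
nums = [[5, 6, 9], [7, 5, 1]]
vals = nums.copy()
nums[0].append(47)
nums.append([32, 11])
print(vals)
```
[[5, 6, 9, 47], [7, 5, 1]]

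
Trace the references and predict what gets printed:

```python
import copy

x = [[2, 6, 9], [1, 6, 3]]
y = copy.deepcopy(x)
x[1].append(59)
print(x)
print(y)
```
[[2, 6, 9], [1, 6, 3, 59]]
[[2, 6, 9], [1, 6, 3]]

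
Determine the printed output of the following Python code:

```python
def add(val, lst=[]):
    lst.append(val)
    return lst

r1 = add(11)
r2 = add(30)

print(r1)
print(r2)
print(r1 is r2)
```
[11, 30]
[11, 30]
True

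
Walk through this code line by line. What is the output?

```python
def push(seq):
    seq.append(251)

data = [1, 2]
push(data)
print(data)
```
[1, 2, 251]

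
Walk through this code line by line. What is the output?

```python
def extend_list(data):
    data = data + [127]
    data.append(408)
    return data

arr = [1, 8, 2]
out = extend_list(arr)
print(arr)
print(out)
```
[1, 8, 2]
[1, 8, 2, 127, 408]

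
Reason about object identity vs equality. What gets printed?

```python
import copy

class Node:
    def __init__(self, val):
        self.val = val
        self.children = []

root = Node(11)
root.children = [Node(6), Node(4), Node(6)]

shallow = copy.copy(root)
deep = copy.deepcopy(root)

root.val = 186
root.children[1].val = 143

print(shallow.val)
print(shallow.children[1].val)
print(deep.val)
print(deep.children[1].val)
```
11
143
11
4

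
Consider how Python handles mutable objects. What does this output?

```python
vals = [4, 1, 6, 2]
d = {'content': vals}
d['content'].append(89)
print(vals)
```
[4, 1, 6, 2, 89]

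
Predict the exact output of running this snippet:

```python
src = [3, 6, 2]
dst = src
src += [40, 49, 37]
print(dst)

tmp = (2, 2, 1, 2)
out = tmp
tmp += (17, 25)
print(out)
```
[3, 6, 2, 40, 49, 37]
(2, 2, 1, 2)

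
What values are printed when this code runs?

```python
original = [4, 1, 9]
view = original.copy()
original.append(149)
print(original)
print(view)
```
[4, 1, 9, 149]
[4, 1, 9]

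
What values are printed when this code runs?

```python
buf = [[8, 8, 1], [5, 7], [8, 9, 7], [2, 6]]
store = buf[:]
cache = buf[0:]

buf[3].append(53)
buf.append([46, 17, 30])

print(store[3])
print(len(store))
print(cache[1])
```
[2, 6, 53]
4
[5, 7]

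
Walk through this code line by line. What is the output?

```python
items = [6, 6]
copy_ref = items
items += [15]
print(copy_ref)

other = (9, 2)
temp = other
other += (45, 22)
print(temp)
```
[6, 6, 15]
(9, 2)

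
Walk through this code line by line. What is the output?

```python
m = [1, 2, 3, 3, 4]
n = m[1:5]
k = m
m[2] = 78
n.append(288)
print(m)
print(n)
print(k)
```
[1, 2, 78, 3, 4]
[2, 3, 3, 4, 288]
[1, 2, 78, 3, 4]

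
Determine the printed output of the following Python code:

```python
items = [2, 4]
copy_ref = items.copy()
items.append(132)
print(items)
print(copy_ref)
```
[2, 4, 132]
[2, 4]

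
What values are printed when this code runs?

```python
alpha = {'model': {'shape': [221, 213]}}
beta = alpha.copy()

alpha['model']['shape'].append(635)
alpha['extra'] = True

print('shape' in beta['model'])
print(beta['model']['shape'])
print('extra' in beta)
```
True
[221, 213, 635]
False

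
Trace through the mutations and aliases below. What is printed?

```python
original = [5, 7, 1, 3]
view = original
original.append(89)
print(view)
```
[5, 7, 1, 3, 89]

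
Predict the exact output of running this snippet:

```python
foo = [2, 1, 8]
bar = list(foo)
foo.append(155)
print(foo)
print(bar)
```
[2, 1, 8, 155]
[2, 1, 8]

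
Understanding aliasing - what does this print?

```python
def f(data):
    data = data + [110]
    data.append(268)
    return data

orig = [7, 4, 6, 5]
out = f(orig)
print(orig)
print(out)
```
[7, 4, 6, 5]
[7, 4, 6, 5, 110, 268]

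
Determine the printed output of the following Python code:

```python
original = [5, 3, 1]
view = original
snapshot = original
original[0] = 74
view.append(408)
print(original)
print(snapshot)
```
[74, 3, 1, 408]
[74, 3, 1, 408]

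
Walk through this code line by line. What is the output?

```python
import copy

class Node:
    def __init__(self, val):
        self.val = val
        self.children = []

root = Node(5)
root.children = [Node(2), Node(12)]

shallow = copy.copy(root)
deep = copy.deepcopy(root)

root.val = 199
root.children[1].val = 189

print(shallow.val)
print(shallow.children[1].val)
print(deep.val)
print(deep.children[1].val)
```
5
189
5
12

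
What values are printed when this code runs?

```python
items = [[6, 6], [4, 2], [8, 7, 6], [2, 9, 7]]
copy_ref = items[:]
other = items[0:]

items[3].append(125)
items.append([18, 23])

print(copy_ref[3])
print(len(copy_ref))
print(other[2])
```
[2, 9, 7, 125]
4
[8, 7, 6]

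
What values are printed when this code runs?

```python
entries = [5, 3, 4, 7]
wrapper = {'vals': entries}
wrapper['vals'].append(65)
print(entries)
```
[5, 3, 4, 7, 65]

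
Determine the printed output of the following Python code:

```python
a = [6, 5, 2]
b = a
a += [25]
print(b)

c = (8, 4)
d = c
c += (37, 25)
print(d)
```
[6, 5, 2, 25]
(8, 4)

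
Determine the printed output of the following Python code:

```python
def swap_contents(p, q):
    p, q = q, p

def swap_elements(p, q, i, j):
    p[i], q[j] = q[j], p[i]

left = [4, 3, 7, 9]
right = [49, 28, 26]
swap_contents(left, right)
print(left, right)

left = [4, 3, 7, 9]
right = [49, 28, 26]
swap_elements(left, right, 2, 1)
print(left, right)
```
[4, 3, 7, 9] [49, 28, 26]
[4, 3, 28, 9] [49, 7, 26]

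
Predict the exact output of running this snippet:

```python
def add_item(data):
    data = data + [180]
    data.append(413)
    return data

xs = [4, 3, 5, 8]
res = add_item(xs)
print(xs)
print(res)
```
[4, 3, 5, 8]
[4, 3, 5, 8, 180, 413]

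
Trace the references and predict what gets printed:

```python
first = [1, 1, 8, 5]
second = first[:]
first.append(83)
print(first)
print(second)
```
[1, 1, 8, 5, 83]
[1, 1, 8, 5]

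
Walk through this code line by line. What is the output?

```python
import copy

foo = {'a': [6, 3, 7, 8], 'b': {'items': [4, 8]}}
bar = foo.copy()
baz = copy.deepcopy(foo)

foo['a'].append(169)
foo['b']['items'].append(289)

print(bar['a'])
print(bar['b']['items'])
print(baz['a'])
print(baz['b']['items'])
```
[6, 3, 7, 8, 169]
[4, 8, 289]
[6, 3, 7, 8]
[4, 8]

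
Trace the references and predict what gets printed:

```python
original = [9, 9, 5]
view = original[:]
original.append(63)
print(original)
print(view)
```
[9, 9, 5, 63]
[9, 9, 5]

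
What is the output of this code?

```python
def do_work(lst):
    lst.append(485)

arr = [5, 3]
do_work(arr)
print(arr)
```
[5, 3, 485]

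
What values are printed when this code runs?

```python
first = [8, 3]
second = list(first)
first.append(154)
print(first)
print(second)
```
[8, 3, 154]
[8, 3]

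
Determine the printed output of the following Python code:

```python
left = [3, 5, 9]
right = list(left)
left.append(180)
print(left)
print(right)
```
[3, 5, 9, 180]
[3, 5, 9]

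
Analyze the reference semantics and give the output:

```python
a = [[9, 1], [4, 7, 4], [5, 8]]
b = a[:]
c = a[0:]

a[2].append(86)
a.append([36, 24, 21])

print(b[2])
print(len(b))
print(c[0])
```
[5, 8, 86]
3
[9, 1]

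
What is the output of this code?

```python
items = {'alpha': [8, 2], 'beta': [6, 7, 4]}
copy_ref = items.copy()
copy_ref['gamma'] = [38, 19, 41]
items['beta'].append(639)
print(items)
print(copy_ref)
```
{'alpha': [8, 2], 'beta': [6, 7, 4, 639]}
{'alpha': [8, 2], 'beta': [6, 7, 4, 639], 'gamma': [38, 19, 41]}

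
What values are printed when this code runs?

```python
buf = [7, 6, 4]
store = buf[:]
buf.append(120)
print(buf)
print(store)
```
[7, 6, 4, 120]
[7, 6, 4]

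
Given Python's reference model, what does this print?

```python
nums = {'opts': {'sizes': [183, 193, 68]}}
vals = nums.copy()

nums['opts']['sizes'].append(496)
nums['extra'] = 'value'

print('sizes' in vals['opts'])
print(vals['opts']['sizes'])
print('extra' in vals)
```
True
[183, 193, 68, 496]
False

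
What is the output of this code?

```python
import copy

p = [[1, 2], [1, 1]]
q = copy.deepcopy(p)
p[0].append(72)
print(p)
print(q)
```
[[1, 2, 72], [1, 1]]
[[1, 2], [1, 1]]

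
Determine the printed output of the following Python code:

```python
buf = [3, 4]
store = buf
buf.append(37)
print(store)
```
[3, 4, 37]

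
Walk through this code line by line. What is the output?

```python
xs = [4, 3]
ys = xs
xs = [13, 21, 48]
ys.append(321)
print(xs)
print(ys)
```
[13, 21, 48]
[4, 3, 321]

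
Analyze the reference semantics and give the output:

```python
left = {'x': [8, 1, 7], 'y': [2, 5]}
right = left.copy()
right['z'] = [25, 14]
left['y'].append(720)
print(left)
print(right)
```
{'x': [8, 1, 7], 'y': [2, 5, 720]}
{'x': [8, 1, 7], 'y': [2, 5, 720], 'z': [25, 14]}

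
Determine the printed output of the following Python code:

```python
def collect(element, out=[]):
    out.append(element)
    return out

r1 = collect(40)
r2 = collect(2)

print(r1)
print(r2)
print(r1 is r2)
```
[40, 2]
[40, 2]
True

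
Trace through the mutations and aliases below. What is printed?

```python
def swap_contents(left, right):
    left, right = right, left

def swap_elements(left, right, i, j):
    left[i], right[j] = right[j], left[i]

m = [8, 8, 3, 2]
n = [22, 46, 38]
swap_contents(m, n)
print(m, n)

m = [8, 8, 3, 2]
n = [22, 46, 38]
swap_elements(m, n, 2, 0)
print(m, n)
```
[8, 8, 3, 2] [22, 46, 38]
[8, 8, 22, 2] [3, 46, 38]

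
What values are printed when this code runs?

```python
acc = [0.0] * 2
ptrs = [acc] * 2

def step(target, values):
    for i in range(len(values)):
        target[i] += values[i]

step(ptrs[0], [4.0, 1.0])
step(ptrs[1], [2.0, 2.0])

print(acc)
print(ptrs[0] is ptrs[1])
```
[6.0, 3.0]
True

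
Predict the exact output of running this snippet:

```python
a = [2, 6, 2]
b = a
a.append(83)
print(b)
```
[2, 6, 2, 83]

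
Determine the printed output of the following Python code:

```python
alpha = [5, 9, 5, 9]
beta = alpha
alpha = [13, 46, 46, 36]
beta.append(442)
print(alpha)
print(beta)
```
[13, 46, 46, 36]
[5, 9, 5, 9, 442]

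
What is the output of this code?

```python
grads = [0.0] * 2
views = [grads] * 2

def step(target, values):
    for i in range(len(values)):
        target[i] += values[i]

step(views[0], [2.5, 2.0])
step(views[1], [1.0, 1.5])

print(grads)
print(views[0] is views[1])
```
[3.5, 3.5]
True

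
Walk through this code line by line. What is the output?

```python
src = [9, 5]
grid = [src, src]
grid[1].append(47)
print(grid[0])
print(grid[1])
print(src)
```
[9, 5, 47]
[9, 5, 47]
[9, 5, 47]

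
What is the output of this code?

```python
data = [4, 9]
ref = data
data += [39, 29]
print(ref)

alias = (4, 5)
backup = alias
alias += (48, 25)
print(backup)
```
[4, 9, 39, 29]
(4, 5)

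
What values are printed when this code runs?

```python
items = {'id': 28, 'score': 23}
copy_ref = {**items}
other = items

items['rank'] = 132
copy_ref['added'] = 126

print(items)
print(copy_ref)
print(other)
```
{'id': 28, 'score': 23, 'rank': 132}
{'id': 28, 'score': 23, 'added': 126}
{'id': 28, 'score': 23, 'rank': 132}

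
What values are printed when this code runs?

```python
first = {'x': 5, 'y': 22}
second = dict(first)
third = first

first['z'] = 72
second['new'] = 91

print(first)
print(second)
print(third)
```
{'x': 5, 'y': 22, 'z': 72}
{'x': 5, 'y': 22, 'new': 91}
{'x': 5, 'y': 22, 'z': 72}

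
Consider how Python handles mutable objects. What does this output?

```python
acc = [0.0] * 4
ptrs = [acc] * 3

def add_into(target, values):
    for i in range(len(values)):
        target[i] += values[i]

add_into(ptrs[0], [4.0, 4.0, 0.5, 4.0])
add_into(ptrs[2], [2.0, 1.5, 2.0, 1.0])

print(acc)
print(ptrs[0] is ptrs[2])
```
[6.0, 5.5, 2.5, 5.0]
True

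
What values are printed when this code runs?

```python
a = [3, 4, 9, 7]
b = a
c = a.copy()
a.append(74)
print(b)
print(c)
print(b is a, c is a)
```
[3, 4, 9, 7, 74]
[3, 4, 9, 7]
True False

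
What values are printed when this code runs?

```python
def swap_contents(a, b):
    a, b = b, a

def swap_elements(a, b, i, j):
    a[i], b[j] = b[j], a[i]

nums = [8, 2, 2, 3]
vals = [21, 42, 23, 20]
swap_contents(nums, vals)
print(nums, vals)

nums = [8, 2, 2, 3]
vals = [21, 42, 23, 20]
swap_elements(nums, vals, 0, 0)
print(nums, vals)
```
[8, 2, 2, 3] [21, 42, 23, 20]
[21, 2, 2, 3] [8, 42, 23, 20]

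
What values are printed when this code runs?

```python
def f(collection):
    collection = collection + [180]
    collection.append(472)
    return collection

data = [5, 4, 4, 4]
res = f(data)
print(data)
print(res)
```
[5, 4, 4, 4]
[5, 4, 4, 4, 180, 472]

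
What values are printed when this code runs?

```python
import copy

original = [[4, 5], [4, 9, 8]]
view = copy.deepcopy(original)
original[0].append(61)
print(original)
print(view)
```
[[4, 5, 61], [4, 9, 8]]
[[4, 5], [4, 9, 8]]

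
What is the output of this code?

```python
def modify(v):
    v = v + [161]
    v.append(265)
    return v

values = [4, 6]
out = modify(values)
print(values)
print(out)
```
[4, 6]
[4, 6, 161, 265]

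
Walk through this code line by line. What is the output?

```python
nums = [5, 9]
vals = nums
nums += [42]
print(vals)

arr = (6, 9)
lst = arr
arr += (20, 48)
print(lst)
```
[5, 9, 42]
(6, 9)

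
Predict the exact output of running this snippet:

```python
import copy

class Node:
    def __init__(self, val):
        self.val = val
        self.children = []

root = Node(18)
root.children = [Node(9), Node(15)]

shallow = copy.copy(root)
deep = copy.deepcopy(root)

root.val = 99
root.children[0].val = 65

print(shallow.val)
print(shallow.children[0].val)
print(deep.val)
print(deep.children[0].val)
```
18
65
18
9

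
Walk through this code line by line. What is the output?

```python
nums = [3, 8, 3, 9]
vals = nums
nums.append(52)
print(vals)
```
[3, 8, 3, 9, 52]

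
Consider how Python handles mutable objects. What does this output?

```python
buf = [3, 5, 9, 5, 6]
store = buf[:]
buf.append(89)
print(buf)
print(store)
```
[3, 5, 9, 5, 6, 89]
[3, 5, 9, 5, 6]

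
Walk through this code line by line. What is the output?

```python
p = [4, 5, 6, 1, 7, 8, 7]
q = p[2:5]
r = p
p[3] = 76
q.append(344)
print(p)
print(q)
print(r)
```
[4, 5, 6, 76, 7, 8, 7]
[6, 1, 7, 344]
[4, 5, 6, 76, 7, 8, 7]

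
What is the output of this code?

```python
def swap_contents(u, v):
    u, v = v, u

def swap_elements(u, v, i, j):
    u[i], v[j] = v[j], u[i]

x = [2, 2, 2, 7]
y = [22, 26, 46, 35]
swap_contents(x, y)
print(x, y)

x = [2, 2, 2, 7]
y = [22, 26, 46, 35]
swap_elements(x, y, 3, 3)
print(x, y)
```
[2, 2, 2, 7] [22, 26, 46, 35]
[2, 2, 2, 35] [22, 26, 46, 7]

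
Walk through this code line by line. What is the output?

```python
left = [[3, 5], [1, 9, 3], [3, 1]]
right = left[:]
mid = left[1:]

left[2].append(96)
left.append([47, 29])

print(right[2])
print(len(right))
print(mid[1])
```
[3, 1, 96]
3
[3, 1, 96]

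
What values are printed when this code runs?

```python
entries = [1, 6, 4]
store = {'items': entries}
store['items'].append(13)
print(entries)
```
[1, 6, 4, 13]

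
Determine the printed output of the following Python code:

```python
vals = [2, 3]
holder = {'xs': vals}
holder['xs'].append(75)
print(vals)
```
[2, 3, 75]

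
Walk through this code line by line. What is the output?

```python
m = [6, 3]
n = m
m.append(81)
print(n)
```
[6, 3, 81]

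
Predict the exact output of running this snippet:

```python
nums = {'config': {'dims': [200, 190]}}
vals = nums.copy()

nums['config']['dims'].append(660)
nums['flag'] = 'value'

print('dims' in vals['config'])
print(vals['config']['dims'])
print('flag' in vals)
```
True
[200, 190, 660]
False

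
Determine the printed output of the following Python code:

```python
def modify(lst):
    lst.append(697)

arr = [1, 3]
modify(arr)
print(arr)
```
[1, 3, 697]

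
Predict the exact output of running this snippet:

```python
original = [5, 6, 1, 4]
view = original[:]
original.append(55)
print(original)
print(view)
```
[5, 6, 1, 4, 55]
[5, 6, 1, 4]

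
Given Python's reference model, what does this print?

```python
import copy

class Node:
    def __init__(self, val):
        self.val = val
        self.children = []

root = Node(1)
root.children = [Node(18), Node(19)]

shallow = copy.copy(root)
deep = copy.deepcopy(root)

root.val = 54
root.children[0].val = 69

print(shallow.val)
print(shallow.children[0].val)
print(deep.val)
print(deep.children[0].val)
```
1
69
1
18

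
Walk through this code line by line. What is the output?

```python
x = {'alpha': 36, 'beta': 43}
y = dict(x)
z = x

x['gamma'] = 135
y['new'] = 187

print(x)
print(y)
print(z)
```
{'alpha': 36, 'beta': 43, 'gamma': 135}
{'alpha': 36, 'beta': 43, 'new': 187}
{'alpha': 36, 'beta': 43, 'gamma': 135}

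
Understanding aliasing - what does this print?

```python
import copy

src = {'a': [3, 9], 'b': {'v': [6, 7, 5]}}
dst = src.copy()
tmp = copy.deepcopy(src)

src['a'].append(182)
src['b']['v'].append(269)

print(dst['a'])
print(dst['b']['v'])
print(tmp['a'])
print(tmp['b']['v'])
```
[3, 9, 182]
[6, 7, 5, 269]
[3, 9]
[6, 7, 5]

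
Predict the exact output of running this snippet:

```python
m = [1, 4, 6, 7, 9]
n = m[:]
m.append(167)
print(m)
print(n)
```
[1, 4, 6, 7, 9, 167]
[1, 4, 6, 7, 9]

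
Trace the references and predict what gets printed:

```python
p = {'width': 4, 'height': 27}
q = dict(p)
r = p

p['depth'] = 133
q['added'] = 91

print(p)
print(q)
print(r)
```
{'width': 4, 'height': 27, 'depth': 133}
{'width': 4, 'height': 27, 'added': 91}
{'width': 4, 'height': 27, 'depth': 133}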